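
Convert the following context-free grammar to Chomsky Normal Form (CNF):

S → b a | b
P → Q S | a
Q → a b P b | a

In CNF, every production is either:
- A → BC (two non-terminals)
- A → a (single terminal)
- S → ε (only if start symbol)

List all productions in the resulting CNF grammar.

TB → b; TA → a; S → b; P → a; Q → a; S → TB TA; P → Q S; Q → TA X0; X0 → TB X1; X1 → P TB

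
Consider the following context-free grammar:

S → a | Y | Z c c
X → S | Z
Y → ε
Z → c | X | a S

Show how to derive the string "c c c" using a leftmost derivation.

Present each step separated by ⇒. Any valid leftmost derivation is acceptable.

S ⇒ Z c c ⇒ X c c ⇒ Z c c ⇒ c c c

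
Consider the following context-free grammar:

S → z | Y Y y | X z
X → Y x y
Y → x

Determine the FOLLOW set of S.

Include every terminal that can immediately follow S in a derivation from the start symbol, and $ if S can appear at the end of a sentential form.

We compute FOLLOW(S) using the standard algorithm.
FOLLOW(S) starts with {$}.
FIRST(S) = {x, z}
FIRST(X) = {x}
FIRST(Y) = {x}
FOLLOW(S) = {$}
FOLLOW(X) = {z}
FOLLOW(Y) = {x, y}
Therefore, FOLLOW(S) = {$}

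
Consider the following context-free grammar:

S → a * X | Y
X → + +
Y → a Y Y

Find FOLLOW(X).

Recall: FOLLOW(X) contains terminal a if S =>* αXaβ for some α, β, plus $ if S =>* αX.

We compute FOLLOW(X) using the standard algorithm.
FOLLOW(S) starts with {$}.
FIRST(S) = {a}
FIRST(X) = {+}
FIRST(Y) = {a}
FOLLOW(S) = {$}
FOLLOW(X) = {$}
FOLLOW(Y) = {$, a}
Therefore, FOLLOW(X) = {$}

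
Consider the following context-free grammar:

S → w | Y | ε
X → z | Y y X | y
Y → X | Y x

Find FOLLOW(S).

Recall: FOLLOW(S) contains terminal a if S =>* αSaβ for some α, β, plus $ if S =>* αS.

We compute FOLLOW(S) using the standard algorithm.
FOLLOW(S) starts with {$}.
FIRST(S) = {w, y, z, ε}
FIRST(X) = {y, z}
FIRST(Y) = {y, z}
FOLLOW(S) = {$}
FOLLOW(X) = {$, x, y}
FOLLOW(Y) = {$, x, y}
Therefore, FOLLOW(S) = {$}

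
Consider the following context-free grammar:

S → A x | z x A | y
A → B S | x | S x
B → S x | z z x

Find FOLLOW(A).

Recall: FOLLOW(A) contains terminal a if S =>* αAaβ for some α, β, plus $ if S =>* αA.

We compute FOLLOW(A) using the standard algorithm.
FOLLOW(S) starts with {$}.
FIRST(A) = {x, y, z}
FIRST(B) = {x, y, z}
FIRST(S) = {x, y, z}
FOLLOW(A) = {$, x}
FOLLOW(B) = {x, y, z}
FOLLOW(S) = {$, x}
Therefore, FOLLOW(A) = {$, x}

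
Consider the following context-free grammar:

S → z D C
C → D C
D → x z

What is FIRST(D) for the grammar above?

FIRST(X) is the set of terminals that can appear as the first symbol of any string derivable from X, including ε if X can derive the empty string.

We compute FIRST(D) using the standard algorithm.
FIRST(C) = {x}
FIRST(D) = {x}
FIRST(S) = {z}
Therefore, FIRST(D) = {x}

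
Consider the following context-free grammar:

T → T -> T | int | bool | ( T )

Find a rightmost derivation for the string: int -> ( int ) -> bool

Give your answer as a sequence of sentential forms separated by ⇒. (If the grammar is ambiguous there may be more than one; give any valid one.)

T ⇒ T -> T ⇒ T -> T -> T ⇒ T -> T -> bool ⇒ T -> ( T ) -> bool ⇒ T -> ( int ) -> bool ⇒ int -> ( int ) -> bool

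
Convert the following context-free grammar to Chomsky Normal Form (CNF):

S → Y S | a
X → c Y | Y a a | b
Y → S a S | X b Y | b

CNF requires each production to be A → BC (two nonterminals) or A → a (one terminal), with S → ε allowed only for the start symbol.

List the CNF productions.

S → a; TC → c; TA → a; X → b; TB → b; Y → b; S → Y S; X → TC Y; X → Y X0; X0 → TA TA; Y → S X1; X1 → TA S; Y → X X2; X2 → TB Y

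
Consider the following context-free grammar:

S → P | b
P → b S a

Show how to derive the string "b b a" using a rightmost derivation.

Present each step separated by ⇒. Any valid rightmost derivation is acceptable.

S ⇒ P ⇒ b S a ⇒ b b a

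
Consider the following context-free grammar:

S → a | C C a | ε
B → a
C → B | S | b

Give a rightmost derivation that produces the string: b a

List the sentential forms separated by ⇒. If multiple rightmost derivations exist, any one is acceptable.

S ⇒ C C a ⇒ C S a ⇒ C a ⇒ b a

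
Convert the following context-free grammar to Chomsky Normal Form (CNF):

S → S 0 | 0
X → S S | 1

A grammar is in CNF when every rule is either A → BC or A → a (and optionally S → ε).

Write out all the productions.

T0 → 0; S → 0; X → 1; S → S T0; X → S S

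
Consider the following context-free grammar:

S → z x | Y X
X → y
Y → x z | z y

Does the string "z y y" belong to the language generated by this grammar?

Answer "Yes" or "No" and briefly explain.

Yes - a valid derivation exists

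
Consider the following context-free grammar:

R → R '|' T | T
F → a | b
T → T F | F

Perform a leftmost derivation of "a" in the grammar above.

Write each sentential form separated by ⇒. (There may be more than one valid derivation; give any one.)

R ⇒ T ⇒ F ⇒ a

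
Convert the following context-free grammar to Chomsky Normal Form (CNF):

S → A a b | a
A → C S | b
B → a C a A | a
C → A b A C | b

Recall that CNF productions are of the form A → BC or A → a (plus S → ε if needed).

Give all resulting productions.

TA → a; TB → b; S → a; A → b; B → a; C → b; S → A X0; X0 → TA TB; A → C S; B → TA X1; X1 → C X2; X2 → TA A; C → A X3; X3 → TB X4; X4 → A C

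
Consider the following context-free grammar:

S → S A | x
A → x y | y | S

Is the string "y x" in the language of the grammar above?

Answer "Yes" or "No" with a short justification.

No - no valid derivation exists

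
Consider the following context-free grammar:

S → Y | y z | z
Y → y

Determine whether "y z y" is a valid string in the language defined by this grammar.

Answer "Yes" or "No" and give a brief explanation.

No - no valid derivation exists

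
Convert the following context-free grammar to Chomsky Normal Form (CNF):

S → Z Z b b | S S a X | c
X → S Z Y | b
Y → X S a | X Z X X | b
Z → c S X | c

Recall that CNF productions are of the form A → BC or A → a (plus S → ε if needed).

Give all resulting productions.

TB → b; TA → a; S → c; X → b; Y → b; TC → c; Z → c; S → Z X0; X0 → Z X1; X1 → TB TB; S → S X2; X2 → S X3; X3 → TA X; X → S X4; X4 → Z Y; Y → X X5; X5 → S TA; Y → X X6; X6 → Z X7; X7 → X X; Z → TC X8; X8 → S X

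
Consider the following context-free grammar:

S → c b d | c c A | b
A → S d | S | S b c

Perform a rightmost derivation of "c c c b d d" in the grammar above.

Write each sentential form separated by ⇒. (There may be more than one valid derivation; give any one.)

S ⇒ c c A ⇒ c c S d ⇒ c c c b d d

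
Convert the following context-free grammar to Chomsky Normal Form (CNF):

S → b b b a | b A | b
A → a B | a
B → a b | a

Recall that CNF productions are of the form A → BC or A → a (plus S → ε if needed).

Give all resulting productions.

TB → b; TA → a; S → b; A → a; B → a; S → TB X0; X0 → TB X1; X1 → TB TA; S → TB A; A → TA B; B → TA TB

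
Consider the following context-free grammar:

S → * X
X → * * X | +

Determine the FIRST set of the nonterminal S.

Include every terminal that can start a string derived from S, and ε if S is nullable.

We compute FIRST(S) using the standard algorithm.
FIRST(S) = {*}
FIRST(X) = {*, +}
Therefore, FIRST(S) = {*}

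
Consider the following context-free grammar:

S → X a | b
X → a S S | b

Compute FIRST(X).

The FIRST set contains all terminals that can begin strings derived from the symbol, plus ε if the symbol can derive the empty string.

We compute FIRST(X) using the standard algorithm.
FIRST(S) = {a, b}
FIRST(X) = {a, b}
Therefore, FIRST(X) = {a, b}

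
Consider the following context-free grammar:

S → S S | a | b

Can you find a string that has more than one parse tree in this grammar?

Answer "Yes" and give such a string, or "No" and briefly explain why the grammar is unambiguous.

Yes - the string 'b b b a b b' has two distinct parse trees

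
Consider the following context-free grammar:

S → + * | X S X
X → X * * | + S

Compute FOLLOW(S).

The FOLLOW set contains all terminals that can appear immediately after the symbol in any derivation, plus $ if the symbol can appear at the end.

We compute FOLLOW(S) using the standard algorithm.
FOLLOW(S) starts with {$}.
FIRST(S) = {+}
FIRST(X) = {+}
FOLLOW(S) = {$, *, +}
FOLLOW(X) = {$, *, +}
Therefore, FOLLOW(S) = {$, *, +}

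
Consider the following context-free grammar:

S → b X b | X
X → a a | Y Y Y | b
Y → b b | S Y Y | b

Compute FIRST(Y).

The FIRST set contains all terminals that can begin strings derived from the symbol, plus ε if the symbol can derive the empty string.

We compute FIRST(Y) using the standard algorithm.
FIRST(S) = {a, b}
FIRST(X) = {a, b}
FIRST(Y) = {a, b}
Therefore, FIRST(Y) = {a, b}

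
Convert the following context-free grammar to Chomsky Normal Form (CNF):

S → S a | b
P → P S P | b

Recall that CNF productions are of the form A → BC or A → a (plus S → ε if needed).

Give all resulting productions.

TA → a; S → b; P → b; S → S TA; P → P X0; X0 → S P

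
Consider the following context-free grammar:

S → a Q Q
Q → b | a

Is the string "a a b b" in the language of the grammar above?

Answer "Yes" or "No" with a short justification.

No - no valid derivation exists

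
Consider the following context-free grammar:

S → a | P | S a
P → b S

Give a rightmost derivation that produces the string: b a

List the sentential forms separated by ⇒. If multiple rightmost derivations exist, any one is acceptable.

S ⇒ P ⇒ b S ⇒ b a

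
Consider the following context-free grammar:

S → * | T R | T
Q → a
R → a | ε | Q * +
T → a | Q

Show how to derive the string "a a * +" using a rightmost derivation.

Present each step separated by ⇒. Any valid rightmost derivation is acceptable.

S ⇒ T R ⇒ T Q * + ⇒ T a * + ⇒ a a * +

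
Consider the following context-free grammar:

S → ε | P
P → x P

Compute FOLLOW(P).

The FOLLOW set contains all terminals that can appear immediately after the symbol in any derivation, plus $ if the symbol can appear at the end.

We compute FOLLOW(P) using the standard algorithm.
FOLLOW(S) starts with {$}.
FIRST(P) = {x}
FIRST(S) = {x, ε}
FOLLOW(P) = {$}
FOLLOW(S) = {$}
Therefore, FOLLOW(P) = {$}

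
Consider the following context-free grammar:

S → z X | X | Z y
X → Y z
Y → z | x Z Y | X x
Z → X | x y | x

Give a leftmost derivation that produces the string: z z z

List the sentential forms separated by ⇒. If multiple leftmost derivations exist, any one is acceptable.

S ⇒ z X ⇒ z Y z ⇒ z z z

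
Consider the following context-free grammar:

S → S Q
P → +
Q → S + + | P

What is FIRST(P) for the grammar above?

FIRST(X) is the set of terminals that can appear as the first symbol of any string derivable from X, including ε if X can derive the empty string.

We compute FIRST(P) using the standard algorithm.
FIRST(P) = {+}
FIRST(Q) = {+}
FIRST(S) = {}
Therefore, FIRST(P) = {+}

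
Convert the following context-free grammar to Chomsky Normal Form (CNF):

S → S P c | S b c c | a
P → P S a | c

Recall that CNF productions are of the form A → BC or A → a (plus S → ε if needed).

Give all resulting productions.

TC → c; TB → b; S → a; TA → a; P → c; S → S X0; X0 → P TC; S → S X1; X1 → TB X2; X2 → TC TC; P → P X3; X3 → S TA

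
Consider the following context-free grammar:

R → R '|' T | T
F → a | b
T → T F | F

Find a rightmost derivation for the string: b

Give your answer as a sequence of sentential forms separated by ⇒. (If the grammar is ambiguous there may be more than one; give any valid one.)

R ⇒ T ⇒ F ⇒ b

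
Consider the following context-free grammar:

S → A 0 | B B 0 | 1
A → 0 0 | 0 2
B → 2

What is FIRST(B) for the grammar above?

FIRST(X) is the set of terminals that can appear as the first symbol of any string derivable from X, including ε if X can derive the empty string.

We compute FIRST(B) using the standard algorithm.
FIRST(A) = {0}
FIRST(B) = {2}
FIRST(S) = {0, 1, 2}
Therefore, FIRST(B) = {2}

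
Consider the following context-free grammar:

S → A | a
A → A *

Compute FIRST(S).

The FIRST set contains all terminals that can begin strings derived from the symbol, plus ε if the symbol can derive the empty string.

We compute FIRST(S) using the standard algorithm.
FIRST(A) = {}
FIRST(S) = {a}
Therefore, FIRST(S) = {a}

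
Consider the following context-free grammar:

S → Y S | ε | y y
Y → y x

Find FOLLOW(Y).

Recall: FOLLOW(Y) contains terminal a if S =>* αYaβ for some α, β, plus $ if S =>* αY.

We compute FOLLOW(Y) using the standard algorithm.
FOLLOW(S) starts with {$}.
FIRST(S) = {y, ε}
FIRST(Y) = {y}
FOLLOW(S) = {$}
FOLLOW(Y) = {$, y}
Therefore, FOLLOW(Y) = {$, y}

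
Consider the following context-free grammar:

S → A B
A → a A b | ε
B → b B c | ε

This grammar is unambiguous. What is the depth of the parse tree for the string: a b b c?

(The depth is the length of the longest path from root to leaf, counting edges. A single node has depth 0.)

3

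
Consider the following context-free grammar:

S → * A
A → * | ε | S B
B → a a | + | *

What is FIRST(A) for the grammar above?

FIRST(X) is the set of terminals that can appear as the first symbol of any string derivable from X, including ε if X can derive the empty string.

We compute FIRST(A) using the standard algorithm.
FIRST(A) = {*, ε}
FIRST(B) = {*, +, a}
FIRST(S) = {*}
Therefore, FIRST(A) = {*, ε}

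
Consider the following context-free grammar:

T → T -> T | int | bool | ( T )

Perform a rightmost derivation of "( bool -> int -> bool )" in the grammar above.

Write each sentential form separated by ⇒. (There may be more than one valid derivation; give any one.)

T ⇒ ( T ) ⇒ ( T -> T ) ⇒ ( T -> T -> T ) ⇒ ( T -> T -> bool ) ⇒ ( T -> int -> bool ) ⇒ ( bool -> int -> bool )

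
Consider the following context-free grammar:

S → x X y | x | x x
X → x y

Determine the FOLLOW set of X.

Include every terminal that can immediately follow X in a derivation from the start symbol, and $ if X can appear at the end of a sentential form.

We compute FOLLOW(X) using the standard algorithm.
FOLLOW(S) starts with {$}.
FIRST(S) = {x}
FIRST(X) = {x}
FOLLOW(S) = {$}
FOLLOW(X) = {y}
Therefore, FOLLOW(X) = {y}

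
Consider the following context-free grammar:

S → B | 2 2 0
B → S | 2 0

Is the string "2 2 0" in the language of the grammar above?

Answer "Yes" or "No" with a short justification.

Yes - a valid derivation exists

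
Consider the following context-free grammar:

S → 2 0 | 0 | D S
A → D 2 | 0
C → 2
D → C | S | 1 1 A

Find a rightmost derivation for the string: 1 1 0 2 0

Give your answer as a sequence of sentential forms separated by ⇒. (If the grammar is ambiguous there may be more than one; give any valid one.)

S ⇒ D S ⇒ D 2 0 ⇒ 1 1 A 2 0 ⇒ 1 1 0 2 0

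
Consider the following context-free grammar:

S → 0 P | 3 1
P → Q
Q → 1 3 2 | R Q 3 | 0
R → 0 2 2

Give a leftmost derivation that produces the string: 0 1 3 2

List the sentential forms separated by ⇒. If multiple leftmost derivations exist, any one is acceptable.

S ⇒ 0 P ⇒ 0 Q ⇒ 0 1 3 2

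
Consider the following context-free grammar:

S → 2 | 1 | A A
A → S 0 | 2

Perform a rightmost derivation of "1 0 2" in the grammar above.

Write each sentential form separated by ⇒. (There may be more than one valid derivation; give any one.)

S ⇒ A A ⇒ A 2 ⇒ S 0 2 ⇒ 1 0 2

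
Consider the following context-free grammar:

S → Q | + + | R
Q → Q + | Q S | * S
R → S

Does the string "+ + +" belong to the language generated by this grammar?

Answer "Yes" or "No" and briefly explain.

No - no valid derivation exists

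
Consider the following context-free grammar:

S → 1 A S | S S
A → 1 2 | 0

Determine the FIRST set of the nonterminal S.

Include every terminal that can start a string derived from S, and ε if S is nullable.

We compute FIRST(S) using the standard algorithm.
FIRST(A) = {0, 1}
FIRST(S) = {1}
Therefore, FIRST(S) = {1}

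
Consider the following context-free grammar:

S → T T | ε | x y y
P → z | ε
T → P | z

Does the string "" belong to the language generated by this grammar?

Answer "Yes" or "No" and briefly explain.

Yes - a valid derivation exists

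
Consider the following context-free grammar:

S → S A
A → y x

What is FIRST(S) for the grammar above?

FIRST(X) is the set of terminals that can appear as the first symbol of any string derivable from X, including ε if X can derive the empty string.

We compute FIRST(S) using the standard algorithm.
FIRST(A) = {y}
FIRST(S) = {}
Therefore, FIRST(S) = {}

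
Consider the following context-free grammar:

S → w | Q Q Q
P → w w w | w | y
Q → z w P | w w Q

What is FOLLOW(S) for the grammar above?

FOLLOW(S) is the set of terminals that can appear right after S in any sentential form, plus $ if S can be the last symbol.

We compute FOLLOW(S) using the standard algorithm.
FOLLOW(S) starts with {$}.
FIRST(P) = {w, y}
FIRST(Q) = {w, z}
FIRST(S) = {w, z}
FOLLOW(P) = {$, w, z}
FOLLOW(Q) = {$, w, z}
FOLLOW(S) = {$}
Therefore, FOLLOW(S) = {$}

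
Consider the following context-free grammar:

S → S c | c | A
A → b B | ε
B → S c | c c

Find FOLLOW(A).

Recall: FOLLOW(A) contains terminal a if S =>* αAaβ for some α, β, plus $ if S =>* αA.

We compute FOLLOW(A) using the standard algorithm.
FOLLOW(S) starts with {$}.
FIRST(A) = {b, ε}
FIRST(B) = {b, c}
FIRST(S) = {b, c, ε}
FOLLOW(A) = {$, c}
FOLLOW(B) = {$, c}
FOLLOW(S) = {$, c}
Therefore, FOLLOW(A) = {$, c}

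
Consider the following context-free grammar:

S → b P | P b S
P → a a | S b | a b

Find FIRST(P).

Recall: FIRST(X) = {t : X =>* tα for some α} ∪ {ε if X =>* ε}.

We compute FIRST(P) using the standard algorithm.
FIRST(P) = {a, b}
FIRST(S) = {a, b}
Therefore, FIRST(P) = {a, b}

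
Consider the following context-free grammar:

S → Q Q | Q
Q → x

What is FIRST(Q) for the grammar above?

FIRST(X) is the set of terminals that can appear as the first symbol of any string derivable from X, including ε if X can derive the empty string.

We compute FIRST(Q) using the standard algorithm.
FIRST(Q) = {x}
FIRST(S) = {x}
Therefore, FIRST(Q) = {x}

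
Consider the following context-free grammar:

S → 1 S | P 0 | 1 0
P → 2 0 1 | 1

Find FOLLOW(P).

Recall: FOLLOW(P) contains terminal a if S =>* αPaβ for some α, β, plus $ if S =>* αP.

We compute FOLLOW(P) using the standard algorithm.
FOLLOW(S) starts with {$}.
FIRST(P) = {1, 2}
FIRST(S) = {1, 2}
FOLLOW(P) = {0}
FOLLOW(S) = {$}
Therefore, FOLLOW(P) = {0}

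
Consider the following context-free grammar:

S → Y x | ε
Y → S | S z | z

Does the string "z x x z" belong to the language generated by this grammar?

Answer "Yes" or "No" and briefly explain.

No - no valid derivation exists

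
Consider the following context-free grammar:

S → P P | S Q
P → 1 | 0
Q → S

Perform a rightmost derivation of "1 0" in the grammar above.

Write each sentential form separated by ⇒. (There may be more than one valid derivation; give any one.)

S ⇒ P P ⇒ P 0 ⇒ 1 0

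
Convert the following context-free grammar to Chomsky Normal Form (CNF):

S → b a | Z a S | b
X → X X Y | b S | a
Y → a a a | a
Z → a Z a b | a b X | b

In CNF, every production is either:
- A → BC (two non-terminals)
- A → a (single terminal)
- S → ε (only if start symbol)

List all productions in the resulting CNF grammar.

TB → b; TA → a; S → b; X → a; Y → a; Z → b; S → TB TA; S → Z X0; X0 → TA S; X → X X1; X1 → X Y; X → TB S; Y → TA X2; X2 → TA TA; Z → TA X3; X3 → Z X4; X4 → TA TB; Z → TA X5; X5 → TB X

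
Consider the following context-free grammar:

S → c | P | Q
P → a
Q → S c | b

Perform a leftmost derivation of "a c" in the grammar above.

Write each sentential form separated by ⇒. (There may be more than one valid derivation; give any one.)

S ⇒ Q ⇒ S c ⇒ P c ⇒ a c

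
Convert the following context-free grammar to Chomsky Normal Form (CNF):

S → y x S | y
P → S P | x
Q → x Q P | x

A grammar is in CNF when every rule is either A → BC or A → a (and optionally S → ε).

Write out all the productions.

TY → y; TX → x; S → y; P → x; Q → x; S → TY X0; X0 → TX S; P → S P; Q → TX X1; X1 → Q P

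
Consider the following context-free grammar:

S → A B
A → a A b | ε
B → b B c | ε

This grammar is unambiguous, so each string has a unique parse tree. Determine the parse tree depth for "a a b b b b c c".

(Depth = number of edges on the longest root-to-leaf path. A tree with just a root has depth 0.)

4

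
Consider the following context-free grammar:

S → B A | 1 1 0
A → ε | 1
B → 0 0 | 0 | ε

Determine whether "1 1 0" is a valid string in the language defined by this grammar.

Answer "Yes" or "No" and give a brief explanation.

Yes - a valid derivation exists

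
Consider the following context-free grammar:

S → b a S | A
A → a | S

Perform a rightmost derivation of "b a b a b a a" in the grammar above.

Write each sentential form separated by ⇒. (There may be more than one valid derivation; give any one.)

S ⇒ b a S ⇒ b a b a S ⇒ b a b a b a S ⇒ b a b a b a A ⇒ b a b a b a a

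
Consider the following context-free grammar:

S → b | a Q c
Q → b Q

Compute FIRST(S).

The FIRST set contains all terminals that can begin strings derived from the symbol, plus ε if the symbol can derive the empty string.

We compute FIRST(S) using the standard algorithm.
FIRST(Q) = {b}
FIRST(S) = {a, b}
Therefore, FIRST(S) = {a, b}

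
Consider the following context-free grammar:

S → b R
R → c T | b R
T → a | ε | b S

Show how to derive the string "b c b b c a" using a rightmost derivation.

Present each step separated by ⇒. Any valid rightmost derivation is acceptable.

S ⇒ b R ⇒ b c T ⇒ b c b S ⇒ b c b b R ⇒ b c b b c T ⇒ b c b b c a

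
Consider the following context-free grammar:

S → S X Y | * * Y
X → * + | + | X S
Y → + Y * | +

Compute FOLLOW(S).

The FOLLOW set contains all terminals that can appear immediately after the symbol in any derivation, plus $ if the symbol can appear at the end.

We compute FOLLOW(S) using the standard algorithm.
FOLLOW(S) starts with {$}.
FIRST(S) = {*}
FIRST(X) = {*, +}
FIRST(Y) = {+}
FOLLOW(S) = {$, *, +}
FOLLOW(X) = {*, +}
FOLLOW(Y) = {$, *, +}
Therefore, FOLLOW(S) = {$, *, +}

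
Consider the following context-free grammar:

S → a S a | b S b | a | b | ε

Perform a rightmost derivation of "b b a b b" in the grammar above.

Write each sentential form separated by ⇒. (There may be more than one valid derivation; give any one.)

S ⇒ b S b ⇒ b b S b b ⇒ b b a b b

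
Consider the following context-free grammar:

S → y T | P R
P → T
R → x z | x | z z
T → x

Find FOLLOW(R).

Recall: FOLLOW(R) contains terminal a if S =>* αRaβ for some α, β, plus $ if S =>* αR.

We compute FOLLOW(R) using the standard algorithm.
FOLLOW(S) starts with {$}.
FIRST(P) = {x}
FIRST(R) = {x, z}
FIRST(S) = {x, y}
FIRST(T) = {x}
FOLLOW(P) = {x, z}
FOLLOW(R) = {$}
FOLLOW(S) = {$}
FOLLOW(T) = {$, x, z}
Therefore, FOLLOW(R) = {$}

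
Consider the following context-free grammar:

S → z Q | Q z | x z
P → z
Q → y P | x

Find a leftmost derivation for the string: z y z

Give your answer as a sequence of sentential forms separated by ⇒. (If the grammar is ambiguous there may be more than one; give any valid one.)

S ⇒ z Q ⇒ z y P ⇒ z y z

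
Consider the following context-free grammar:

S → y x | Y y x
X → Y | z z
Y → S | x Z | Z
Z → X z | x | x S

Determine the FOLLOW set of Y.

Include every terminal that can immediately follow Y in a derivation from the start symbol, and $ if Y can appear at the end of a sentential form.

We compute FOLLOW(Y) using the standard algorithm.
FOLLOW(S) starts with {$}.
FIRST(S) = {x, y, z}
FIRST(X) = {x, y, z}
FIRST(Y) = {x, y, z}
FIRST(Z) = {x, y, z}
FOLLOW(S) = {$, y, z}
FOLLOW(X) = {z}
FOLLOW(Y) = {y, z}
FOLLOW(Z) = {y, z}
Therefore, FOLLOW(Y) = {y, z}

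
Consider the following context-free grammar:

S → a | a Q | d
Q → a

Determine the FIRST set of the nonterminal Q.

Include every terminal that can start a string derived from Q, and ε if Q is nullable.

We compute FIRST(Q) using the standard algorithm.
FIRST(Q) = {a}
FIRST(S) = {a, d}
Therefore, FIRST(Q) = {a}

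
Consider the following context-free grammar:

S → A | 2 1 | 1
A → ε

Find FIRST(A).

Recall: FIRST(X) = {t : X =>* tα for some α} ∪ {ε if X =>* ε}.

We compute FIRST(A) using the standard algorithm.
FIRST(A) = {ε}
FIRST(S) = {1, 2, ε}
Therefore, FIRST(A) = {ε}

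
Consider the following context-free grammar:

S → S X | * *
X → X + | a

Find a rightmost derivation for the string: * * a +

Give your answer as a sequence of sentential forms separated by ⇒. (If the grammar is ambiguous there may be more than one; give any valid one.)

S ⇒ S X ⇒ S X + ⇒ S a + ⇒ * * a +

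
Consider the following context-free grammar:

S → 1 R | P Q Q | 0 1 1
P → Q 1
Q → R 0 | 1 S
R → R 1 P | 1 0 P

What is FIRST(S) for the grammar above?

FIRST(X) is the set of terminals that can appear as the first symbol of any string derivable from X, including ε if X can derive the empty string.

We compute FIRST(S) using the standard algorithm.
FIRST(P) = {1}
FIRST(Q) = {1}
FIRST(R) = {1}
FIRST(S) = {0, 1}
Therefore, FIRST(S) = {0, 1}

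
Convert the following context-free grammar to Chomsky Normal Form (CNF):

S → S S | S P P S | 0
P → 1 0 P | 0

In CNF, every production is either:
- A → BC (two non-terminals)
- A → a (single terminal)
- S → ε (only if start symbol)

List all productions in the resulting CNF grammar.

S → 0; T1 → 1; T0 → 0; P → 0; S → S S; S → S X0; X0 → P X1; X1 → P S; P → T1 X2; X2 → T0 P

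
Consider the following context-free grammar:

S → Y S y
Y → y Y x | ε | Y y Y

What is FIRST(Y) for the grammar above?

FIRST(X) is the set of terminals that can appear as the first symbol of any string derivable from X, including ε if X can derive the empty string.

We compute FIRST(Y) using the standard algorithm.
FIRST(S) = {y}
FIRST(Y) = {y, ε}
Therefore, FIRST(Y) = {y, ε}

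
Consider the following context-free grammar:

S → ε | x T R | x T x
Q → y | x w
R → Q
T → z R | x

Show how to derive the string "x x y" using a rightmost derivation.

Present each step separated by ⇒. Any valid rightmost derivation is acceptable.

S ⇒ x T R ⇒ x T Q ⇒ x T y ⇒ x x y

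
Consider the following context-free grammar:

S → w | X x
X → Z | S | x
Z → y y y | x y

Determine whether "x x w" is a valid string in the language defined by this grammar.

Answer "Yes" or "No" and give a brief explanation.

No - no valid derivation exists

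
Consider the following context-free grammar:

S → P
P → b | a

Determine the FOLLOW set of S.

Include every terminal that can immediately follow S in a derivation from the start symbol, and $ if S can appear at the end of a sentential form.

We compute FOLLOW(S) using the standard algorithm.
FOLLOW(S) starts with {$}.
FIRST(P) = {a, b}
FIRST(S) = {a, b}
FOLLOW(P) = {$}
FOLLOW(S) = {$}
Therefore, FOLLOW(S) = {$}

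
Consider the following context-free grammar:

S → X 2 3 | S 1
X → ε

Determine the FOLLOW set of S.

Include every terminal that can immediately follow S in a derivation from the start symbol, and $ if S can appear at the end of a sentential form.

We compute FOLLOW(S) using the standard algorithm.
FOLLOW(S) starts with {$}.
FIRST(S) = {2}
FIRST(X) = {ε}
FOLLOW(S) = {$, 1}
FOLLOW(X) = {2}
Therefore, FOLLOW(S) = {$, 1}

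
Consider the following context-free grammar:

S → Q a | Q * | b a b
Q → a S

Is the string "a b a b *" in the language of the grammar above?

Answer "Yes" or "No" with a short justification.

Yes - a valid derivation exists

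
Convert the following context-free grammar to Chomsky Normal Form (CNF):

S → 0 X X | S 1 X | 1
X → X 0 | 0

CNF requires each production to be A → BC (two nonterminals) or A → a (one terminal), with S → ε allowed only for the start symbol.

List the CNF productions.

T0 → 0; T1 → 1; S → 1; X → 0; S → T0 X0; X0 → X X; S → S X1; X1 → T1 X; X → X T0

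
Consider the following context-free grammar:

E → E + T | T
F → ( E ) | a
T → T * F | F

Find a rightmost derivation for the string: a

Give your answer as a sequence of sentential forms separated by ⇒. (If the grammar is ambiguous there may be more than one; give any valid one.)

E ⇒ T ⇒ F ⇒ a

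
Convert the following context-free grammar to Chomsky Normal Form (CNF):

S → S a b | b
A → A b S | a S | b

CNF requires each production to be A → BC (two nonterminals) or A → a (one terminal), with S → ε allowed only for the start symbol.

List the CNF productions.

TA → a; TB → b; S → b; A → b; S → S X0; X0 → TA TB; A → A X1; X1 → TB S; A → TA S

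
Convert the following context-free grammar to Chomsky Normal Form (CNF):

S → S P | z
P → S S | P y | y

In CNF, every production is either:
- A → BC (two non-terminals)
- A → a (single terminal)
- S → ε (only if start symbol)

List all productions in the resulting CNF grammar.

S → z; TY → y; P → y; S → S P; P → S S; P → P TY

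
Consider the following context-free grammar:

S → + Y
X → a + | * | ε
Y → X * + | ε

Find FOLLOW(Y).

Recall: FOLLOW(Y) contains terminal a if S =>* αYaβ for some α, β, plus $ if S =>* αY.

We compute FOLLOW(Y) using the standard algorithm.
FOLLOW(S) starts with {$}.
FIRST(S) = {+}
FIRST(X) = {*, a, ε}
FIRST(Y) = {*, a, ε}
FOLLOW(S) = {$}
FOLLOW(X) = {*}
FOLLOW(Y) = {$}
Therefore, FOLLOW(Y) = {$}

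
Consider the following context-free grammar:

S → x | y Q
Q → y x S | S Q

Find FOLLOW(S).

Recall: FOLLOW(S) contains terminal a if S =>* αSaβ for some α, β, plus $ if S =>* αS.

We compute FOLLOW(S) using the standard algorithm.
FOLLOW(S) starts with {$}.
FIRST(Q) = {x, y}
FIRST(S) = {x, y}
FOLLOW(Q) = {$, x, y}
FOLLOW(S) = {$, x, y}
Therefore, FOLLOW(S) = {$, x, y}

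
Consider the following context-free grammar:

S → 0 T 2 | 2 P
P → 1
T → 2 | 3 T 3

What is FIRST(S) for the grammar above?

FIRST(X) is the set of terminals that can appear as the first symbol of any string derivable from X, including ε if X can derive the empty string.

We compute FIRST(S) using the standard algorithm.
FIRST(P) = {1}
FIRST(S) = {0, 2}
FIRST(T) = {2, 3}
Therefore, FIRST(S) = {0, 2}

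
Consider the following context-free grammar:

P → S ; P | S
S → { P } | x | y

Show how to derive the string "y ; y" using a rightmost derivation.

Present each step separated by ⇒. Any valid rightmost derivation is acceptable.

P ⇒ S ; P ⇒ S ; S ⇒ S ; y ⇒ y ; y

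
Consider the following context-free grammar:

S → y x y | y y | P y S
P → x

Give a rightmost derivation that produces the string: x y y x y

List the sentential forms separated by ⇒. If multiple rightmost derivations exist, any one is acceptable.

S ⇒ P y S ⇒ P y y x y ⇒ x y y x y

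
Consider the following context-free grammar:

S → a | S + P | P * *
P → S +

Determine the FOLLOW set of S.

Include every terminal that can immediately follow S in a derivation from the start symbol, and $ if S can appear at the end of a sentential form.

We compute FOLLOW(S) using the standard algorithm.
FOLLOW(S) starts with {$}.
FIRST(P) = {a}
FIRST(S) = {a}
FOLLOW(P) = {$, *, +}
FOLLOW(S) = {$, +}
Therefore, FOLLOW(S) = {$, +}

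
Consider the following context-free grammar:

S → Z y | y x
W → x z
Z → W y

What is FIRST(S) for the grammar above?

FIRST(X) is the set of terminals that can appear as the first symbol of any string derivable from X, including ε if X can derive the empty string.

We compute FIRST(S) using the standard algorithm.
FIRST(S) = {x, y}
FIRST(W) = {x}
FIRST(Z) = {x}
Therefore, FIRST(S) = {x, y}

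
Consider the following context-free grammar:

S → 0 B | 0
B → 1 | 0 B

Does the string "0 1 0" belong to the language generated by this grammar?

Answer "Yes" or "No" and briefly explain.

No - no valid derivation exists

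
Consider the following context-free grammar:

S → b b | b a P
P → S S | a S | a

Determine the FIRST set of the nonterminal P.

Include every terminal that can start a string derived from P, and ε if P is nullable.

We compute FIRST(P) using the standard algorithm.
FIRST(P) = {a, b}
FIRST(S) = {b}
Therefore, FIRST(P) = {a, b}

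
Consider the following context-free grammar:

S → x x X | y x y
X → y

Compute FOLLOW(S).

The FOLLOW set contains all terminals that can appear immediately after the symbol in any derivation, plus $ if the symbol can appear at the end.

We compute FOLLOW(S) using the standard algorithm.
FOLLOW(S) starts with {$}.
FIRST(S) = {x, y}
FIRST(X) = {y}
FOLLOW(S) = {$}
FOLLOW(X) = {$}
Therefore, FOLLOW(S) = {$}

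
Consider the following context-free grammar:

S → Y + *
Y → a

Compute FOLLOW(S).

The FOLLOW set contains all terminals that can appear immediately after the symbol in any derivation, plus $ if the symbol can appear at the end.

We compute FOLLOW(S) using the standard algorithm.
FOLLOW(S) starts with {$}.
FIRST(S) = {a}
FIRST(Y) = {a}
FOLLOW(S) = {$}
FOLLOW(Y) = {+}
Therefore, FOLLOW(S) = {$}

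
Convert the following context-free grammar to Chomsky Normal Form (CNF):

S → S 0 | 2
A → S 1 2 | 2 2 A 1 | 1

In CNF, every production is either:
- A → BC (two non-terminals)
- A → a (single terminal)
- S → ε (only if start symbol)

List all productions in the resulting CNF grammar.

T0 → 0; S → 2; T1 → 1; T2 → 2; A → 1; S → S T0; A → S X0; X0 → T1 T2; A → T2 X1; X1 → T2 X2; X2 → A T1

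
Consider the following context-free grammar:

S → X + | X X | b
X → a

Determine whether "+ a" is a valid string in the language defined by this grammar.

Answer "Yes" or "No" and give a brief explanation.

No - no valid derivation exists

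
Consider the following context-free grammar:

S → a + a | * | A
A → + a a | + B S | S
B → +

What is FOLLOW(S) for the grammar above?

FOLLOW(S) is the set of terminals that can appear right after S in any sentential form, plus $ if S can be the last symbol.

We compute FOLLOW(S) using the standard algorithm.
FOLLOW(S) starts with {$}.
FIRST(A) = {*, +, a}
FIRST(B) = {+}
FIRST(S) = {*, +, a}
FOLLOW(A) = {$}
FOLLOW(B) = {*, +, a}
FOLLOW(S) = {$}
Therefore, FOLLOW(S) = {$}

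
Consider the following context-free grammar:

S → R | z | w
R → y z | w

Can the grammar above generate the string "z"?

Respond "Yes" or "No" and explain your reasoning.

Yes - a valid derivation exists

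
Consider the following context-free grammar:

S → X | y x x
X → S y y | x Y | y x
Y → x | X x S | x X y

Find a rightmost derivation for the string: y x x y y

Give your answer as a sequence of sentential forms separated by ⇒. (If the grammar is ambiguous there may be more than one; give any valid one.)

S ⇒ X ⇒ S y y ⇒ y x x y y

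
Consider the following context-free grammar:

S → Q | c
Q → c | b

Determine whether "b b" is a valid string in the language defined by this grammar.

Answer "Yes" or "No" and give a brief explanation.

No - no valid derivation exists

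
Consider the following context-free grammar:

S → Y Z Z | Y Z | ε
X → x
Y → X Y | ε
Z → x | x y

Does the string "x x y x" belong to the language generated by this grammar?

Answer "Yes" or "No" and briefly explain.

Yes - a valid derivation exists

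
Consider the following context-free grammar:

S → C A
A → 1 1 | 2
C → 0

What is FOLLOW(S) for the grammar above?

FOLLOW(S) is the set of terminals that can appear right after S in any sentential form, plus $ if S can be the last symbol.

We compute FOLLOW(S) using the standard algorithm.
FOLLOW(S) starts with {$}.
FIRST(A) = {1, 2}
FIRST(C) = {0}
FIRST(S) = {0}
FOLLOW(A) = {$}
FOLLOW(C) = {1, 2}
FOLLOW(S) = {$}
Therefore, FOLLOW(S) = {$}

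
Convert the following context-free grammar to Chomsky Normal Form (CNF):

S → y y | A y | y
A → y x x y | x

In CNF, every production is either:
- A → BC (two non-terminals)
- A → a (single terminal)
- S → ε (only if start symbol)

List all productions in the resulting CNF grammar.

TY → y; S → y; TX → x; A → x; S → TY TY; S → A TY; A → TY X0; X0 → TX X1; X1 → TX TY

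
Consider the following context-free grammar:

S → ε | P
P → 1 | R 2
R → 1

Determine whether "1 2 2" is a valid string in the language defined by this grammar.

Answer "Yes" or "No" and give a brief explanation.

No - no valid derivation exists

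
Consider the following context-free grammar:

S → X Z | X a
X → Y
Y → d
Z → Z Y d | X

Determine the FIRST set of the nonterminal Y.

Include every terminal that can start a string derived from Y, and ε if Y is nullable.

We compute FIRST(Y) using the standard algorithm.
FIRST(S) = {d}
FIRST(X) = {d}
FIRST(Y) = {d}
FIRST(Z) = {d}
Therefore, FIRST(Y) = {d}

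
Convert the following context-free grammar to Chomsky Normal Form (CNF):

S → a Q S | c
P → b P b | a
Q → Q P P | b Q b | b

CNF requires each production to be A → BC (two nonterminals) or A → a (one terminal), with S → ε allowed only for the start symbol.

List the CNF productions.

TA → a; S → c; TB → b; P → a; Q → b; S → TA X0; X0 → Q S; P → TB X1; X1 → P TB; Q → Q X2; X2 → P P; Q → TB X3; X3 → Q TB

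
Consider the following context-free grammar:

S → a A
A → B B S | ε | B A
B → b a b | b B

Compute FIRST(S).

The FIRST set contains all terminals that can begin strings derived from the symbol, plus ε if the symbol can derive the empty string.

We compute FIRST(S) using the standard algorithm.
FIRST(A) = {b, ε}
FIRST(B) = {b}
FIRST(S) = {a}
Therefore, FIRST(S) = {a}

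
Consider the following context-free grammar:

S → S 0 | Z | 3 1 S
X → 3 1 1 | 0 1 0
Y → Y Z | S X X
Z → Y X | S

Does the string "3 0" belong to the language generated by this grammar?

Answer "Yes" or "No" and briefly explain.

No - no valid derivation exists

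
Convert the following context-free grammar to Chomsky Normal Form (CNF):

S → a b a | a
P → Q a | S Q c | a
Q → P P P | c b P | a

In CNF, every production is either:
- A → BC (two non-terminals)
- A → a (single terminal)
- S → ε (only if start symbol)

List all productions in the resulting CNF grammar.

TA → a; TB → b; S → a; TC → c; P → a; Q → a; S → TA X0; X0 → TB TA; P → Q TA; P → S X1; X1 → Q TC; Q → P X2; X2 → P P; Q → TC X3; X3 → TB P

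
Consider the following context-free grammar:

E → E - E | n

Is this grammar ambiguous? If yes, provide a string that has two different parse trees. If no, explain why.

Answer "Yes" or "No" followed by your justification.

Yes - the string 'n - n - n - n - n' has two distinct leftmost derivations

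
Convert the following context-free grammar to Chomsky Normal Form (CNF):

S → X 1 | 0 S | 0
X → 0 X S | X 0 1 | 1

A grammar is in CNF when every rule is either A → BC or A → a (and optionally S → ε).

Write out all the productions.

T1 → 1; T0 → 0; S → 0; X → 1; S → X T1; S → T0 S; X → T0 X0; X0 → X S; X → X X1; X1 → T0 T1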